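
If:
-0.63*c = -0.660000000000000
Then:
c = 1.05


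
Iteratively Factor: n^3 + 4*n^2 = (n)*(n^2 + 4*n) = n*(n + 4)*(n)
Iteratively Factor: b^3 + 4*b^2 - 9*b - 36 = (b - 3)*(b^2 + 7*b + 12) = (b - 3)*(b + 3)*(b + 4)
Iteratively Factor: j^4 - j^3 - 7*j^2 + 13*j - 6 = (j + 3)*(j^3 - 4*j^2 + 5*j - 2) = (j - 1)*(j + 3)*(j^2 - 3*j + 2) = (j - 1)^2*(j + 3)*(j - 2)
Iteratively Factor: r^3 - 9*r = (r + 3)*(r^2 - 3*r) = (r - 3)*(r + 3)*(r)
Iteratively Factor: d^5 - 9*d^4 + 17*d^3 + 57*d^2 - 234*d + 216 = (d - 3)*(d^4 - 6*d^3 - d^2 + 54*d - 72) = (d - 4)*(d - 3)*(d^3 - 2*d^2 - 9*d + 18) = (d - 4)*(d - 3)*(d - 2)*(d^2 - 9) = (d - 4)*(d - 3)*(d - 2)*(d + 3)*(d - 3)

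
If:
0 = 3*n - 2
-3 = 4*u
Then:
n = 2/3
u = -3/4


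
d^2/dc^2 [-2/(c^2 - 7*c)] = 4*(c*(c - 7) - (2*c - 7)^2)/(c^3*(c - 7)^3)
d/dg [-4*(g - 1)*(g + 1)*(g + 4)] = -12*g^2 - 32*g + 4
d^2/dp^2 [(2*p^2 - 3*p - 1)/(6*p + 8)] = 59/(27*p^3 + 108*p^2 + 144*p + 64)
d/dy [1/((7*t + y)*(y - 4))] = ((4 - y)*(7*t + y) - (y - 4)^2)/((7*t + y)^2*(y - 4)^3)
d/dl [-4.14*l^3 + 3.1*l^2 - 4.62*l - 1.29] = -12.42*l^2 + 6.2*l - 4.62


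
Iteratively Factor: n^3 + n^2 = (n + 1)*(n^2) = n*(n + 1)*(n)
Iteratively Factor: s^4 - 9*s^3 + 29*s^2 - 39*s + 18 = (s - 3)*(s^3 - 6*s^2 + 11*s - 6) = (s - 3)^2*(s^2 - 3*s + 2) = (s - 3)^2*(s - 2)*(s - 1)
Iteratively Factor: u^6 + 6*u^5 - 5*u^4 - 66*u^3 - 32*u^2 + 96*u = (u + 4)*(u^5 + 2*u^4 - 13*u^3 - 14*u^2 + 24*u) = (u - 3)*(u + 4)*(u^4 + 5*u^3 + 2*u^2 - 8*u) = u*(u - 3)*(u + 4)*(u^3 + 5*u^2 + 2*u - 8) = u*(u - 3)*(u + 2)*(u + 4)*(u^2 + 3*u - 4) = u*(u - 3)*(u - 1)*(u + 2)*(u + 4)*(u + 4)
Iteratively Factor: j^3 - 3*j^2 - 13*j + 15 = (j - 1)*(j^2 - 2*j - 15) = (j - 5)*(j - 1)*(j + 3)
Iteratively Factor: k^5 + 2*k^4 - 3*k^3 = (k - 1)*(k^4 + 3*k^3) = k*(k - 1)*(k^3 + 3*k^2) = k^2*(k - 1)*(k^2 + 3*k) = k^3*(k - 1)*(k + 3)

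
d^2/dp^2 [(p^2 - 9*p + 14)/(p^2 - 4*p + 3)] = 2*(-5*p^3 + 33*p^2 - 87*p + 83)/(p^6 - 12*p^5 + 57*p^4 - 136*p^3 + 171*p^2 - 108*p + 27)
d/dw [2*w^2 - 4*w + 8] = 4*w - 4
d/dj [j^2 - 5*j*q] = 2*j - 5*q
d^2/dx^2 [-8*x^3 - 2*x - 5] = -48*x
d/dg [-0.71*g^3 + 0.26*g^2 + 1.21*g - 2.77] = -2.13*g^2 + 0.52*g + 1.21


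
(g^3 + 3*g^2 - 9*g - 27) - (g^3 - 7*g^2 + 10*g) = 10*g^2 - 19*g - 27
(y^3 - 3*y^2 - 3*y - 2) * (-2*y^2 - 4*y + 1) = -2*y^5 + 2*y^4 + 19*y^3 + 13*y^2 + 5*y - 2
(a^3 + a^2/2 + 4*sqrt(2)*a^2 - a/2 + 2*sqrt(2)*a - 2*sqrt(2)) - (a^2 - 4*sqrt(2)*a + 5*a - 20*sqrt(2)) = a^3 - a^2/2 + 4*sqrt(2)*a^2 - 11*a/2 + 6*sqrt(2)*a + 18*sqrt(2)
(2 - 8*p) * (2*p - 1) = -16*p^2 + 12*p - 2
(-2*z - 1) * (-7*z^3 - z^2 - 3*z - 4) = 14*z^4 + 9*z^3 + 7*z^2 + 11*z + 4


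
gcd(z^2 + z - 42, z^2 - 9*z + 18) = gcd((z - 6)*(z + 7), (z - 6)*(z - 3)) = z - 6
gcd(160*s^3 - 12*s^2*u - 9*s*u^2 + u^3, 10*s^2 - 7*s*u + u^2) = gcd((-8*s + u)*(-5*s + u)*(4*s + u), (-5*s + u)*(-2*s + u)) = 5*s - u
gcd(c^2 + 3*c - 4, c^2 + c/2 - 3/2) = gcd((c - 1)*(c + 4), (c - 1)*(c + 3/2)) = c - 1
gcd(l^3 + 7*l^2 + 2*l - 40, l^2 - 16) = l + 4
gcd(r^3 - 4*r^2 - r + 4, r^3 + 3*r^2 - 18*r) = 1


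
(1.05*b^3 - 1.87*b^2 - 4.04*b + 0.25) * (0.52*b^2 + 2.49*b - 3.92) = 0.546*b^5 + 1.6421*b^4 - 10.8731*b^3 - 2.5992*b^2 + 16.4593*b - 0.98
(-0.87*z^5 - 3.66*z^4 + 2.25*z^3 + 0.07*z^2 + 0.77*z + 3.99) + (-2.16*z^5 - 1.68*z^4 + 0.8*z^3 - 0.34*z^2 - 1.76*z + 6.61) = -3.03*z^5 - 5.34*z^4 + 3.05*z^3 - 0.27*z^2 - 0.99*z + 10.6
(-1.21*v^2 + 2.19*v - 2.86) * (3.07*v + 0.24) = -3.7147*v^3 + 6.4329*v^2 - 8.2546*v - 0.6864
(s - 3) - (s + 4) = -7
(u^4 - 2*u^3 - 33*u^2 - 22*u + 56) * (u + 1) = u^5 - u^4 - 35*u^3 - 55*u^2 + 34*u + 56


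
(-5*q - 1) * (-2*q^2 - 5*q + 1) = 10*q^3 + 27*q^2 - 1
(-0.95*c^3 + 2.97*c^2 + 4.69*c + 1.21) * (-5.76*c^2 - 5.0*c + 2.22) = 5.472*c^5 - 12.3572*c^4 - 43.9734*c^3 - 23.8262*c^2 + 4.3618*c + 2.6862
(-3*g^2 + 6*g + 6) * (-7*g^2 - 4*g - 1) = 21*g^4 - 30*g^3 - 63*g^2 - 30*g - 6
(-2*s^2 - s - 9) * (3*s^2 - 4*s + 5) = -6*s^4 + 5*s^3 - 33*s^2 + 31*s - 45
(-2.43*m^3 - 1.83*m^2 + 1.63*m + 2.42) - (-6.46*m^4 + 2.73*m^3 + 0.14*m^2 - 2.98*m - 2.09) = 6.46*m^4 - 5.16*m^3 - 1.97*m^2 + 4.61*m + 4.51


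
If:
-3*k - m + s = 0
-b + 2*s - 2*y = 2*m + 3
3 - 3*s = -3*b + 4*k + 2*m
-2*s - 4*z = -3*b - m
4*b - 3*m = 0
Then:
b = 156*z/131 + 54/131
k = 15/131 - 44*z/131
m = 208*z/131 + 72/131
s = 76*z/131 + 117/131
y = -210*z/131 - 357/262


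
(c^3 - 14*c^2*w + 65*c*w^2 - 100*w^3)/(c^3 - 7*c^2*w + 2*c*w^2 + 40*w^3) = (c - 5*w)/(c + 2*w)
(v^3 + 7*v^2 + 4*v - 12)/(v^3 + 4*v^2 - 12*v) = (v^2 + v - 2)/(v*(v - 2))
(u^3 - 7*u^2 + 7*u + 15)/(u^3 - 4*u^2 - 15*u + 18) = (u^3 - 7*u^2 + 7*u + 15)/(u^3 - 4*u^2 - 15*u + 18)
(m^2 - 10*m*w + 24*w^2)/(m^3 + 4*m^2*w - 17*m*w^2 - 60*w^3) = (m - 6*w)/(m^2 + 8*m*w + 15*w^2)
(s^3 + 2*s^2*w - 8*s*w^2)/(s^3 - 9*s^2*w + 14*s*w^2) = (s + 4*w)/(s - 7*w)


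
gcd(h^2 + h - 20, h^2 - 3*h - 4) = h - 4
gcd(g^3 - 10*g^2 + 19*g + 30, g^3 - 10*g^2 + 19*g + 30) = g^3 - 10*g^2 + 19*g + 30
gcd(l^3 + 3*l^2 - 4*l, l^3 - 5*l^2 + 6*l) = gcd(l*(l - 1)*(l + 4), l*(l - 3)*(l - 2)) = l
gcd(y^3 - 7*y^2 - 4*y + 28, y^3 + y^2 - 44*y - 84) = y^2 - 5*y - 14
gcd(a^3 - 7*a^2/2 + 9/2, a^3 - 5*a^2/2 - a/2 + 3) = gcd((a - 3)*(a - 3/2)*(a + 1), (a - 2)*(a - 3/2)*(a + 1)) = a^2 - a/2 - 3/2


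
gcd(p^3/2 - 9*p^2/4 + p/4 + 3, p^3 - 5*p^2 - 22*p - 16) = p + 1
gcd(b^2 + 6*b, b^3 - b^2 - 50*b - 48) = b + 6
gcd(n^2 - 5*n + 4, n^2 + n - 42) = 1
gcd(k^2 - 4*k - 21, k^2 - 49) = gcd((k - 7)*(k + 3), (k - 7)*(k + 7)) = k - 7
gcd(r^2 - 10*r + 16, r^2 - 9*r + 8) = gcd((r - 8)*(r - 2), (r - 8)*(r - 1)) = r - 8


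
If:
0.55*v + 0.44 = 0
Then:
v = -0.80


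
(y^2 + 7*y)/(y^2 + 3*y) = (y + 7)/(y + 3)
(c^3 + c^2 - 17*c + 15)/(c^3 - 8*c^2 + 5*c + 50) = (c^3 + c^2 - 17*c + 15)/(c^3 - 8*c^2 + 5*c + 50)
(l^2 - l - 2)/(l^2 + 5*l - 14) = (l + 1)/(l + 7)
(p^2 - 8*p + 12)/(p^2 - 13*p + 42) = (p - 2)/(p - 7)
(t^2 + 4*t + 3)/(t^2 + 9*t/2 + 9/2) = 2*(t + 1)/(2*t + 3)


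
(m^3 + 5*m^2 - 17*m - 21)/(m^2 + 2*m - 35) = (m^2 - 2*m - 3)/(m - 5)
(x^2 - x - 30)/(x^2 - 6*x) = (x + 5)/x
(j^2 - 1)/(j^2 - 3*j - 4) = (j - 1)/(j - 4)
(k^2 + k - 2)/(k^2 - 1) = (k + 2)/(k + 1)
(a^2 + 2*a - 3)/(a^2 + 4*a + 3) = (a - 1)/(a + 1)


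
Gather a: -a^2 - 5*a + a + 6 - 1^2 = -a^2 - 4*a + 5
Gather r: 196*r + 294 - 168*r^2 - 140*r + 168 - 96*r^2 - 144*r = -264*r^2 - 88*r + 462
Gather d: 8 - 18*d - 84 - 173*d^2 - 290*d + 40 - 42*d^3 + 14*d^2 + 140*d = -42*d^3 - 159*d^2 - 168*d - 36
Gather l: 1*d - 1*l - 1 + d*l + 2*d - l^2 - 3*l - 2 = 3*d - l^2 + l*(d - 4) - 3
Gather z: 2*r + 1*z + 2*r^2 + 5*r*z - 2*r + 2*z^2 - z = 2*r^2 + 5*r*z + 2*z^2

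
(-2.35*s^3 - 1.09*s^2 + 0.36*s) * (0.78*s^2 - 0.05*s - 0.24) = -1.833*s^5 - 0.7327*s^4 + 0.8993*s^3 + 0.2436*s^2 - 0.0864*s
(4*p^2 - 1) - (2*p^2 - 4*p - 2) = 2*p^2 + 4*p + 1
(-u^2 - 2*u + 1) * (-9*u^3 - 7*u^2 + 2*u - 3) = 9*u^5 + 25*u^4 + 3*u^3 - 8*u^2 + 8*u - 3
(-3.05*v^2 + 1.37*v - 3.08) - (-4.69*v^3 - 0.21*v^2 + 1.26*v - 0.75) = 4.69*v^3 - 2.84*v^2 + 0.11*v - 2.33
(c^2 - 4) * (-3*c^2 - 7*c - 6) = -3*c^4 - 7*c^3 + 6*c^2 + 28*c + 24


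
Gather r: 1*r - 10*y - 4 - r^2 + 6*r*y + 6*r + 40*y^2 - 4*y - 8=-r^2 + r*(6*y + 7) + 40*y^2 - 14*y - 12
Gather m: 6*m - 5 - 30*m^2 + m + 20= -30*m^2 + 7*m + 15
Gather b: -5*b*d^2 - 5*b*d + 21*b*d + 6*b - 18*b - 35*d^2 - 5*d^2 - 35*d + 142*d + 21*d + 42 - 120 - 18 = b*(-5*d^2 + 16*d - 12) - 40*d^2 + 128*d - 96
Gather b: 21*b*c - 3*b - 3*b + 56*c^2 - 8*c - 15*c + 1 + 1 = b*(21*c - 6) + 56*c^2 - 23*c + 2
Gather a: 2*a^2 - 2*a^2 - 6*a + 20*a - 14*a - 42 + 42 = 0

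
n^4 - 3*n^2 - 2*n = n*(n - 2)*(n + 1)^2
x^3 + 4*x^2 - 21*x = x*(x - 3)*(x + 7)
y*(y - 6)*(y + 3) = y^3 - 3*y^2 - 18*y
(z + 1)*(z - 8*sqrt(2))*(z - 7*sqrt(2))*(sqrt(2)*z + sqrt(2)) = sqrt(2)*z^4 - 30*z^3 + 2*sqrt(2)*z^3 - 60*z^2 + 113*sqrt(2)*z^2 - 30*z + 224*sqrt(2)*z + 112*sqrt(2)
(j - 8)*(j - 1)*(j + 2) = j^3 - 7*j^2 - 10*j + 16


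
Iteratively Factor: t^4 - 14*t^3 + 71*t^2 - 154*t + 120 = (t - 5)*(t^3 - 9*t^2 + 26*t - 24) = (t - 5)*(t - 3)*(t^2 - 6*t + 8) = (t - 5)*(t - 4)*(t - 3)*(t - 2)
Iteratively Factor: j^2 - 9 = (j + 3)*(j - 3)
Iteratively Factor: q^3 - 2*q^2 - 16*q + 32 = (q + 4)*(q^2 - 6*q + 8) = (q - 2)*(q + 4)*(q - 4)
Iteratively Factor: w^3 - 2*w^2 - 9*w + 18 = (w - 2)*(w^2 - 9) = (w - 2)*(w + 3)*(w - 3)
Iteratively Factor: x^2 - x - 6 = (x - 3)*(x + 2)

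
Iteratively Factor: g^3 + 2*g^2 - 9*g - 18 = (g + 3)*(g^2 - g - 6) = (g - 3)*(g + 3)*(g + 2)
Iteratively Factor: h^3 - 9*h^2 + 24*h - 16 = (h - 4)*(h^2 - 5*h + 4) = (h - 4)*(h - 1)*(h - 4)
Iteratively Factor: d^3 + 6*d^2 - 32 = (d + 4)*(d^2 + 2*d - 8) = (d - 2)*(d + 4)*(d + 4)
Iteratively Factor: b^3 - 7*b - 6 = (b + 2)*(b^2 - 2*b - 3) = (b - 3)*(b + 2)*(b + 1)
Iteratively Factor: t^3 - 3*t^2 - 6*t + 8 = (t - 1)*(t^2 - 2*t - 8) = (t - 4)*(t - 1)*(t + 2)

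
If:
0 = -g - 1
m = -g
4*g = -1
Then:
No Solution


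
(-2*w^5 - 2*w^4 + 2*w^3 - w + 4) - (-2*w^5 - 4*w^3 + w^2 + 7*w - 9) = -2*w^4 + 6*w^3 - w^2 - 8*w + 13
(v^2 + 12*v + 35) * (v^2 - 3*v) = v^4 + 9*v^3 - v^2 - 105*v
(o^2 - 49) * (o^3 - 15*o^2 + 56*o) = o^5 - 15*o^4 + 7*o^3 + 735*o^2 - 2744*o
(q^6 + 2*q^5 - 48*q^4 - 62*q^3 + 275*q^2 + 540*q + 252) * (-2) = -2*q^6 - 4*q^5 + 96*q^4 + 124*q^3 - 550*q^2 - 1080*q - 504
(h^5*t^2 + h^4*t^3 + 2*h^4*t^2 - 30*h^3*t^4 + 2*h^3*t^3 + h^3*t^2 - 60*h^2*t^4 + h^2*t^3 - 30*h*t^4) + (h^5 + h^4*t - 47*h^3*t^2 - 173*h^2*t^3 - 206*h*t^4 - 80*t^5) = h^5*t^2 + h^5 + h^4*t^3 + 2*h^4*t^2 + h^4*t - 30*h^3*t^4 + 2*h^3*t^3 - 46*h^3*t^2 - 60*h^2*t^4 - 172*h^2*t^3 - 236*h*t^4 - 80*t^5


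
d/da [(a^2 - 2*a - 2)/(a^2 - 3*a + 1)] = (-a^2 + 6*a - 8)/(a^4 - 6*a^3 + 11*a^2 - 6*a + 1)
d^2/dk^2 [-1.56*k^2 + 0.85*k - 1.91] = -3.12000000000000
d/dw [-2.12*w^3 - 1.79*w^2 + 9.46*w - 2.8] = -6.36*w^2 - 3.58*w + 9.46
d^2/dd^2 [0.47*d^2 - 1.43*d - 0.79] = 0.940000000000000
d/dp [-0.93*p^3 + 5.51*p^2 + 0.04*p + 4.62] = -2.79*p^2 + 11.02*p + 0.04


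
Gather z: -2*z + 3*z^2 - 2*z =3*z^2 - 4*z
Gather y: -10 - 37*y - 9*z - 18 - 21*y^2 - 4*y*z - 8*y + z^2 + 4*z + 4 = -21*y^2 + y*(-4*z - 45) + z^2 - 5*z - 24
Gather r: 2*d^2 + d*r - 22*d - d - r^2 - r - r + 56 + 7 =2*d^2 - 23*d - r^2 + r*(d - 2) + 63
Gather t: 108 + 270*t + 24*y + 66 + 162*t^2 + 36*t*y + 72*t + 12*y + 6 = 162*t^2 + t*(36*y + 342) + 36*y + 180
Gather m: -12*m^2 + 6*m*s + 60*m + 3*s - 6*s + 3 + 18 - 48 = -12*m^2 + m*(6*s + 60) - 3*s - 27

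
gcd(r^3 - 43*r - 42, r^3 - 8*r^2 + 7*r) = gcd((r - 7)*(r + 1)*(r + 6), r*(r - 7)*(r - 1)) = r - 7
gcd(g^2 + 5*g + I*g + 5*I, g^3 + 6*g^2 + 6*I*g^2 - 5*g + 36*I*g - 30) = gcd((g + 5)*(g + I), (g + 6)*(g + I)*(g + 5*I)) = g + I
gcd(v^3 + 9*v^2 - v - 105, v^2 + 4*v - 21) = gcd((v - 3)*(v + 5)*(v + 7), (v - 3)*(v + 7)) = v^2 + 4*v - 21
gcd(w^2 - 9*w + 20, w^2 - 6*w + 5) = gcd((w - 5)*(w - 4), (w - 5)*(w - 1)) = w - 5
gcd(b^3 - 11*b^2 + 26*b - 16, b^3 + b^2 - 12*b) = 1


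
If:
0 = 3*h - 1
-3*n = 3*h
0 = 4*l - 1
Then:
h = 1/3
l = 1/4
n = -1/3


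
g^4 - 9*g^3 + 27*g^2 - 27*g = g*(g - 3)^3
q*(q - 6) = q^2 - 6*q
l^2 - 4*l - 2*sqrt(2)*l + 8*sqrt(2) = (l - 4)*(l - 2*sqrt(2))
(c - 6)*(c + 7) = c^2 + c - 42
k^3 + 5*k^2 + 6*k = k*(k + 2)*(k + 3)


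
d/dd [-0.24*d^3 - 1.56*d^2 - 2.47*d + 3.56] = -0.72*d^2 - 3.12*d - 2.47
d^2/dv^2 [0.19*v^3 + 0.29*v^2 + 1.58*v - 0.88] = 1.14*v + 0.58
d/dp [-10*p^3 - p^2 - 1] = 2*p*(-15*p - 1)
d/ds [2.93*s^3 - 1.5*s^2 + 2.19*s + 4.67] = 8.79*s^2 - 3.0*s + 2.19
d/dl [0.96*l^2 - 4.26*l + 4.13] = 1.92*l - 4.26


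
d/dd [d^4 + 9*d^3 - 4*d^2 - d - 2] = 4*d^3 + 27*d^2 - 8*d - 1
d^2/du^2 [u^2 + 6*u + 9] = 2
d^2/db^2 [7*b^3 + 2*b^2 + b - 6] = 42*b + 4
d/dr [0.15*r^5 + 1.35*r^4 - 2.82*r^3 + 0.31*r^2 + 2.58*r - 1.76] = 0.75*r^4 + 5.4*r^3 - 8.46*r^2 + 0.62*r + 2.58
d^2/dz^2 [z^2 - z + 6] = 2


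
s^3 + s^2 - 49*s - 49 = (s - 7)*(s + 1)*(s + 7)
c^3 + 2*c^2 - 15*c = c*(c - 3)*(c + 5)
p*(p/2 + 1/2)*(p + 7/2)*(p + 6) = p^4/2 + 21*p^3/4 + 61*p^2/4 + 21*p/2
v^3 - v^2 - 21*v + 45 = (v - 3)^2*(v + 5)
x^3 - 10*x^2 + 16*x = x*(x - 8)*(x - 2)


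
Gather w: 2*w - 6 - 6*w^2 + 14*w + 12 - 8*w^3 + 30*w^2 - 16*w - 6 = -8*w^3 + 24*w^2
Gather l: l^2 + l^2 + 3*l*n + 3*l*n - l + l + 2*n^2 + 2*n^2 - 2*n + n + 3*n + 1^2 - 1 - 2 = 2*l^2 + 6*l*n + 4*n^2 + 2*n - 2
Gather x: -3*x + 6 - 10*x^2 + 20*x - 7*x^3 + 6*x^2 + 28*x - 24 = -7*x^3 - 4*x^2 + 45*x - 18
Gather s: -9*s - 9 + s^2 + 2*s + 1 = s^2 - 7*s - 8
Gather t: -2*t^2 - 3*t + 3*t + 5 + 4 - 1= 8 - 2*t^2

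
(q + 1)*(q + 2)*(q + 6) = q^3 + 9*q^2 + 20*q + 12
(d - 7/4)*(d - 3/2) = d^2 - 13*d/4 + 21/8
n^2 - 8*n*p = n*(n - 8*p)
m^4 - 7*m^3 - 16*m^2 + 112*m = m*(m - 7)*(m - 4)*(m + 4)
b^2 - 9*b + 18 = (b - 6)*(b - 3)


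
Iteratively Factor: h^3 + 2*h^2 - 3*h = (h - 1)*(h^2 + 3*h) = (h - 1)*(h + 3)*(h)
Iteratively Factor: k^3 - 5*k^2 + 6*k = (k)*(k^2 - 5*k + 6) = k*(k - 3)*(k - 2)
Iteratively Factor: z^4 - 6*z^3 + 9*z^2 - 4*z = (z - 4)*(z^3 - 2*z^2 + z) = (z - 4)*(z - 1)*(z^2 - z) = z*(z - 4)*(z - 1)*(z - 1)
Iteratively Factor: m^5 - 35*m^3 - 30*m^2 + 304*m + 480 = (m + 4)*(m^4 - 4*m^3 - 19*m^2 + 46*m + 120) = (m - 4)*(m + 4)*(m^3 - 19*m - 30) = (m - 4)*(m + 3)*(m + 4)*(m^2 - 3*m - 10) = (m - 5)*(m - 4)*(m + 3)*(m + 4)*(m + 2)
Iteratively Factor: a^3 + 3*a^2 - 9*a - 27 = (a + 3)*(a^2 - 9) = (a - 3)*(a + 3)*(a + 3)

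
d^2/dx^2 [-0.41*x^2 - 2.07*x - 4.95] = -0.820000000000000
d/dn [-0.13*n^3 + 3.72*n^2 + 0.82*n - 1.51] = -0.39*n^2 + 7.44*n + 0.82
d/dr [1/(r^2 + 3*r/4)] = 4*(-8*r - 3)/(r^2*(4*r + 3)^2)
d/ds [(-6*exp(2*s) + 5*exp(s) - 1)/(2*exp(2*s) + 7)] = (-10*exp(2*s) - 80*exp(s) + 35)*exp(s)/(4*exp(4*s) + 28*exp(2*s) + 49)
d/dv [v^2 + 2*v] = 2*v + 2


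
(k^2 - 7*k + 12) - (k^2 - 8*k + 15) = k - 3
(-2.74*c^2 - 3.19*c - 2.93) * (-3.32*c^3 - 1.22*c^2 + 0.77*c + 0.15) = 9.0968*c^5 + 13.9336*c^4 + 11.5096*c^3 + 0.7073*c^2 - 2.7346*c - 0.4395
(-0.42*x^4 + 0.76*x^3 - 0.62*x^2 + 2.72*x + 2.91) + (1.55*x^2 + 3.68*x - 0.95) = -0.42*x^4 + 0.76*x^3 + 0.93*x^2 + 6.4*x + 1.96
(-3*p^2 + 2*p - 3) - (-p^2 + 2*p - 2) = -2*p^2 - 1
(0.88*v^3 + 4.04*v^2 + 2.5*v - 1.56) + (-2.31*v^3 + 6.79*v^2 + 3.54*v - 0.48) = -1.43*v^3 + 10.83*v^2 + 6.04*v - 2.04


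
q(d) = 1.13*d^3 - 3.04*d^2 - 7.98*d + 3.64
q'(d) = 3.39*d^2 - 6.08*d - 7.98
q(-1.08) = 7.29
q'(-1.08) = 2.54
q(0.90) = -5.18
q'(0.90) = -10.71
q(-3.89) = -77.84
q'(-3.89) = 66.97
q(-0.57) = 6.99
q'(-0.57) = -3.41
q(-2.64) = -17.27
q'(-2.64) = 31.70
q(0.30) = 1.00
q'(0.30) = -9.50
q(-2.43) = -11.13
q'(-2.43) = 26.81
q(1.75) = -13.58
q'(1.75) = -8.24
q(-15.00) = -4374.41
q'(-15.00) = 845.97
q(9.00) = 509.35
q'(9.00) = 211.89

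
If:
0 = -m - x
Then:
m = -x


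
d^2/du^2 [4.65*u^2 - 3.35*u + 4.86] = 9.30000000000000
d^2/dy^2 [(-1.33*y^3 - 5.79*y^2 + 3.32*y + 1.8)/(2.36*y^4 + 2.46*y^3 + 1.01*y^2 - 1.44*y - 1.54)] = (-14.8151359999999*y^9 - 193.487904*y^8 + 39.2274479999999*y^7 + 409.75446*y^6 + 101.132352*y^5 - 363.429504*y^4 - 14.8756359999999*y^3 + 130.461012*y^2 + 37.2654*y - 29.123592)/(13.144256*y^12 + 41.103648*y^11 + 59.721216*y^10 + 26.0082*y^9 - 50.33328*y^8 - 92.852622*y^7 - 55.738411*y^6 + 19.339848*y^5 + 51.09285*y^4 + 27.95508*y^3 - 2.394084*y^2 - 10.245312*y - 3.652264)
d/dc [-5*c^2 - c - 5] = -10*c - 1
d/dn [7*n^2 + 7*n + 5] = 14*n + 7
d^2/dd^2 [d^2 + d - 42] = 2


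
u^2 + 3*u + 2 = (u + 1)*(u + 2)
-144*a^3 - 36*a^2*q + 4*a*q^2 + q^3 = (-6*a + q)*(4*a + q)*(6*a + q)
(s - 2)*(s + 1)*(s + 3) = s^3 + 2*s^2 - 5*s - 6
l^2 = l^2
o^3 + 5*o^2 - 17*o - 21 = (o - 3)*(o + 1)*(o + 7)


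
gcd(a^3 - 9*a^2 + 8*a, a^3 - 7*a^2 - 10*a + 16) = a^2 - 9*a + 8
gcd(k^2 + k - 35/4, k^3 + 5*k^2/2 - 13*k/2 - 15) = k - 5/2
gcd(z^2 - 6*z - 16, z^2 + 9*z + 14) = z + 2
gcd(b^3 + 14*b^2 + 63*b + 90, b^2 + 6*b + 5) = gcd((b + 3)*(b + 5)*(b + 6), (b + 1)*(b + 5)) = b + 5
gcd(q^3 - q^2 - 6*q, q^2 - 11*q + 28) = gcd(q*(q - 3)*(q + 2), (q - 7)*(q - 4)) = 1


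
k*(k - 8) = k^2 - 8*k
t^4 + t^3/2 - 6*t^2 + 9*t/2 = t*(t - 3/2)*(t - 1)*(t + 3)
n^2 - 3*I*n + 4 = (n - 4*I)*(n + I)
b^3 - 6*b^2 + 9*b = b*(b - 3)^2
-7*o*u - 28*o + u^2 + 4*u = (-7*o + u)*(u + 4)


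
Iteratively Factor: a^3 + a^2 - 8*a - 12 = (a - 3)*(a^2 + 4*a + 4) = (a - 3)*(a + 2)*(a + 2)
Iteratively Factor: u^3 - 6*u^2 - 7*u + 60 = (u - 4)*(u^2 - 2*u - 15) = (u - 4)*(u + 3)*(u - 5)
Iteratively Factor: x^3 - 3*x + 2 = (x + 2)*(x^2 - 2*x + 1) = (x - 1)*(x + 2)*(x - 1)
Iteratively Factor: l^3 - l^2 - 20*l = (l - 5)*(l^2 + 4*l) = (l - 5)*(l + 4)*(l)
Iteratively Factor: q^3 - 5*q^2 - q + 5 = (q - 1)*(q^2 - 4*q - 5) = (q - 5)*(q - 1)*(q + 1)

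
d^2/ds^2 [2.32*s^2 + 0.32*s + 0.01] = 4.64000000000000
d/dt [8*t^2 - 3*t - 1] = 16*t - 3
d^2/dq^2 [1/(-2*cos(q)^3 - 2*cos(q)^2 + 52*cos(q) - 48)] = ((101*cos(q) - 8*cos(2*q) - 9*cos(3*q))*(cos(q)^3 + cos(q)^2 - 26*cos(q) + 24)/8 - (3*cos(q)^2 + 2*cos(q) - 26)^2*sin(q)^2)/(cos(q)^3 + cos(q)^2 - 26*cos(q) + 24)^3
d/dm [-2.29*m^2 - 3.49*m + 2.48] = -4.58*m - 3.49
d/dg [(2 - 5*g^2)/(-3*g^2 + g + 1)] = (-5*g^2 + 2*g - 2)/(9*g^4 - 6*g^3 - 5*g^2 + 2*g + 1)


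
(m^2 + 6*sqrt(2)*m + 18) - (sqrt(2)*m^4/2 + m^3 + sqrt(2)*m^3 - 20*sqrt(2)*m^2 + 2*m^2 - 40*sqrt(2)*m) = -sqrt(2)*m^4/2 - sqrt(2)*m^3 - m^3 - m^2 + 20*sqrt(2)*m^2 + 46*sqrt(2)*m + 18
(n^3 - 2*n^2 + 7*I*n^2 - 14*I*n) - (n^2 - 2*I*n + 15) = n^3 - 3*n^2 + 7*I*n^2 - 12*I*n - 15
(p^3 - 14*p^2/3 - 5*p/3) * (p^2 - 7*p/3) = p^5 - 7*p^4 + 83*p^3/9 + 35*p^2/9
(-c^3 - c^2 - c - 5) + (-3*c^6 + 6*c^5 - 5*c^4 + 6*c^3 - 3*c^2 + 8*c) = -3*c^6 + 6*c^5 - 5*c^4 + 5*c^3 - 4*c^2 + 7*c - 5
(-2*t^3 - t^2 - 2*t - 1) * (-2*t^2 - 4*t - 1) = 4*t^5 + 10*t^4 + 10*t^3 + 11*t^2 + 6*t + 1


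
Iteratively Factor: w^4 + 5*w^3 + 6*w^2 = (w + 3)*(w^3 + 2*w^2) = w*(w + 3)*(w^2 + 2*w) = w*(w + 2)*(w + 3)*(w)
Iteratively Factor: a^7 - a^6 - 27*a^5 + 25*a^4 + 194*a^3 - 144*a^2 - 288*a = (a + 4)*(a^6 - 5*a^5 - 7*a^4 + 53*a^3 - 18*a^2 - 72*a) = (a + 1)*(a + 4)*(a^5 - 6*a^4 - a^3 + 54*a^2 - 72*a) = (a - 4)*(a + 1)*(a + 4)*(a^4 - 2*a^3 - 9*a^2 + 18*a) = a*(a - 4)*(a + 1)*(a + 4)*(a^3 - 2*a^2 - 9*a + 18) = a*(a - 4)*(a - 3)*(a + 1)*(a + 4)*(a^2 + a - 6) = a*(a - 4)*(a - 3)*(a - 2)*(a + 1)*(a + 4)*(a + 3)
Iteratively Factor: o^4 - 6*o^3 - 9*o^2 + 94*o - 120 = (o - 2)*(o^3 - 4*o^2 - 17*o + 60) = (o - 5)*(o - 2)*(o^2 + o - 12) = (o - 5)*(o - 2)*(o + 4)*(o - 3)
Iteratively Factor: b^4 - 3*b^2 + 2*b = (b - 1)*(b^3 + b^2 - 2*b) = (b - 1)*(b + 2)*(b^2 - b) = (b - 1)^2*(b + 2)*(b)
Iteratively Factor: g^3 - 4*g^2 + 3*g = (g - 3)*(g^2 - g) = g*(g - 3)*(g - 1)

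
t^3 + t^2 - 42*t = t*(t - 6)*(t + 7)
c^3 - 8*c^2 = c^2*(c - 8)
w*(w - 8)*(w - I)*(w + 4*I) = w^4 - 8*w^3 + 3*I*w^3 + 4*w^2 - 24*I*w^2 - 32*w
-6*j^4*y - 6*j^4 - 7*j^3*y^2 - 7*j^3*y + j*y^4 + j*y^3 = (-3*j + y)*(j + y)*(2*j + y)*(j*y + j)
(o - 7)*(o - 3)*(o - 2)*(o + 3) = o^4 - 9*o^3 + 5*o^2 + 81*o - 126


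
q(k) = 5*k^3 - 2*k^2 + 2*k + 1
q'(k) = 15*k^2 - 4*k + 2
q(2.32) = 57.31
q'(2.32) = 73.46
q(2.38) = 61.84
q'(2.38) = 77.45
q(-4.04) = -369.42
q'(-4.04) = 262.98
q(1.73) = 24.36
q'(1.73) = 39.97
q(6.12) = 1084.44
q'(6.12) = 539.34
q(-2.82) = -132.67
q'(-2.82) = 132.57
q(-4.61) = -540.59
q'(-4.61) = 339.22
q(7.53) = 2037.45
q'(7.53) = 822.39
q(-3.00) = -158.00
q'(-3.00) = 149.00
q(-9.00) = -3824.00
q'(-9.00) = 1253.00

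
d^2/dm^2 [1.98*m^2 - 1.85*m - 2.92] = 3.96000000000000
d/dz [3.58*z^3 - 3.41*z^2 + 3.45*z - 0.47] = 10.74*z^2 - 6.82*z + 3.45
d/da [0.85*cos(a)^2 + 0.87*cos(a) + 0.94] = -(1.7*cos(a) + 0.87)*sin(a)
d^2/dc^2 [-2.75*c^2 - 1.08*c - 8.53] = -5.50000000000000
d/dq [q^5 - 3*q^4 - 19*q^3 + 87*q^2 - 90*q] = 5*q^4 - 12*q^3 - 57*q^2 + 174*q - 90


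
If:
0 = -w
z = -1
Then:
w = 0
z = -1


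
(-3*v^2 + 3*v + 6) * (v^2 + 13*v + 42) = -3*v^4 - 36*v^3 - 81*v^2 + 204*v + 252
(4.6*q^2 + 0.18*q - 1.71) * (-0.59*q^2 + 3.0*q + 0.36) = -2.714*q^4 + 13.6938*q^3 + 3.2049*q^2 - 5.0652*q - 0.6156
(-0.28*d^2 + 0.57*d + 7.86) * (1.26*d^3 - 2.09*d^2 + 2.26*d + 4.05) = -0.3528*d^5 + 1.3034*d^4 + 8.0795*d^3 - 16.2732*d^2 + 20.0721*d + 31.833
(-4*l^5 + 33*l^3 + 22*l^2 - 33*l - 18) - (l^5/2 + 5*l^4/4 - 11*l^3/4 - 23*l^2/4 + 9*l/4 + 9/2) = -9*l^5/2 - 5*l^4/4 + 143*l^3/4 + 111*l^2/4 - 141*l/4 - 45/2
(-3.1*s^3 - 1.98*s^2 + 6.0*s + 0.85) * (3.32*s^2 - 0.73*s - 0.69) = -10.292*s^5 - 4.3106*s^4 + 23.5044*s^3 - 0.191800000000001*s^2 - 4.7605*s - 0.5865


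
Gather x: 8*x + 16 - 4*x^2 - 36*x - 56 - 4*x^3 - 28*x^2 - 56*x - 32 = -4*x^3 - 32*x^2 - 84*x - 72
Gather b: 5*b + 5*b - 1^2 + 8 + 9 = 10*b + 16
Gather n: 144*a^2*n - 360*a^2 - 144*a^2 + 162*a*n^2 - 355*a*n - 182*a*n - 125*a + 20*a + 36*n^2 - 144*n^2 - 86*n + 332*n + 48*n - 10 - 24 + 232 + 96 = -504*a^2 - 105*a + n^2*(162*a - 108) + n*(144*a^2 - 537*a + 294) + 294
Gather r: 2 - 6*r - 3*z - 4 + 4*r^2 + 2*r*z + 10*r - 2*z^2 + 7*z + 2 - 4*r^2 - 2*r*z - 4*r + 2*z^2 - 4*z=0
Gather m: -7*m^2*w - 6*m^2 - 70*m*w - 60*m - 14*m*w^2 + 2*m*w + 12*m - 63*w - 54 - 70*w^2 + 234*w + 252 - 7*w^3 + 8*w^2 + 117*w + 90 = m^2*(-7*w - 6) + m*(-14*w^2 - 68*w - 48) - 7*w^3 - 62*w^2 + 288*w + 288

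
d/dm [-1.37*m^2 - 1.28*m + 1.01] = -2.74*m - 1.28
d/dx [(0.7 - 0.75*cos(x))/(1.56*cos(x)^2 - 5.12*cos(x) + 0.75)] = (-1.17*cos(x)^2 + 2.184*cos(x) - 3.0215)*sin(x)/(2.4336*cos(x)^4 - 15.9744*cos(x)^3 + 28.5544*cos(x)^2 - 7.68*cos(x) + 0.5625)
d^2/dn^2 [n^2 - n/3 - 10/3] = 2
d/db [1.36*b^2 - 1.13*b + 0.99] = 2.72*b - 1.13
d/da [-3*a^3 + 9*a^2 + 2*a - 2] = -9*a^2 + 18*a + 2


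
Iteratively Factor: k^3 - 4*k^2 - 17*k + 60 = (k + 4)*(k^2 - 8*k + 15) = (k - 3)*(k + 4)*(k - 5)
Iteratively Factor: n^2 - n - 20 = (n + 4)*(n - 5)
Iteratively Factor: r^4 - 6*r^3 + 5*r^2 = (r - 5)*(r^3 - r^2) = r*(r - 5)*(r^2 - r) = r*(r - 5)*(r - 1)*(r)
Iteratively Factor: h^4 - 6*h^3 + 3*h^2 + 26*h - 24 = (h - 3)*(h^3 - 3*h^2 - 6*h + 8) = (h - 4)*(h - 3)*(h^2 + h - 2) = (h - 4)*(h - 3)*(h - 1)*(h + 2)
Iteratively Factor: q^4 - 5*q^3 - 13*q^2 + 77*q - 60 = (q - 5)*(q^3 - 13*q + 12) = (q - 5)*(q + 4)*(q^2 - 4*q + 3) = (q - 5)*(q - 3)*(q + 4)*(q - 1)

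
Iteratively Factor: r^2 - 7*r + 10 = (r - 2)*(r - 5)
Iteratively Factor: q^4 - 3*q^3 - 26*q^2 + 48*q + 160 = (q + 4)*(q^3 - 7*q^2 + 2*q + 40) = (q - 5)*(q + 4)*(q^2 - 2*q - 8) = (q - 5)*(q - 4)*(q + 4)*(q + 2)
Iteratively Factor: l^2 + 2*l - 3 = (l - 1)*(l + 3)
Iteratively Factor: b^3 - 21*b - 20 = (b - 5)*(b^2 + 5*b + 4) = (b - 5)*(b + 4)*(b + 1)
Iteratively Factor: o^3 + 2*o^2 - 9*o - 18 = (o + 3)*(o^2 - o - 6) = (o - 3)*(o + 3)*(o + 2)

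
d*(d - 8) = d^2 - 8*d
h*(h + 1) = h^2 + h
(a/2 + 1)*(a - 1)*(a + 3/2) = a^3/2 + 5*a^2/4 - a/4 - 3/2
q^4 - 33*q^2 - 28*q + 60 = (q - 6)*(q - 1)*(q + 2)*(q + 5)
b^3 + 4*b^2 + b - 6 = (b - 1)*(b + 2)*(b + 3)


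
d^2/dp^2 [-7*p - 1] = 0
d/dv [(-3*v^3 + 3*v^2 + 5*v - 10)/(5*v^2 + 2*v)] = (-15*v^4 - 12*v^3 - 19*v^2 + 100*v + 20)/(v^2*(25*v^2 + 20*v + 4))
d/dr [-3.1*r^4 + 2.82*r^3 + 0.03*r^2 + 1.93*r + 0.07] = -12.4*r^3 + 8.46*r^2 + 0.06*r + 1.93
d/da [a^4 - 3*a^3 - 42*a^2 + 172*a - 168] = 4*a^3 - 9*a^2 - 84*a + 172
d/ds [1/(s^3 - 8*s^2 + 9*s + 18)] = (-3*s^2 + 16*s - 9)/(s^3 - 8*s^2 + 9*s + 18)^2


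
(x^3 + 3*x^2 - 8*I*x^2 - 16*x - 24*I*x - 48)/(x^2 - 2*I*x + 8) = (x^2 + x*(3 - 4*I) - 12*I)/(x + 2*I)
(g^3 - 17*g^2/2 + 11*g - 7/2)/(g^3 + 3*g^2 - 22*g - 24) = (2*g^3 - 17*g^2 + 22*g - 7)/(2*(g^3 + 3*g^2 - 22*g - 24))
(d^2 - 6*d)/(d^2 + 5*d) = (d - 6)/(d + 5)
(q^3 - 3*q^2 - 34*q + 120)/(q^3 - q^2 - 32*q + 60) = (q - 4)/(q - 2)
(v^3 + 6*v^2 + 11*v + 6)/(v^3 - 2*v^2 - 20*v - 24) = (v^2 + 4*v + 3)/(v^2 - 4*v - 12)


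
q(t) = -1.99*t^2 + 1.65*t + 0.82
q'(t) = 1.65 - 3.98*t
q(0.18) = 1.05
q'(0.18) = 0.93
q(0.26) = 1.11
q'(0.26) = 0.62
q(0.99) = 0.50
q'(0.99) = -2.29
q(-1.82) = -8.77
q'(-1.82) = 8.89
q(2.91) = -11.23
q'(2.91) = -9.93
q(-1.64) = -7.24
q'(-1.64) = 8.18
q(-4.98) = -56.75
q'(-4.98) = 21.47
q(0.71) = 0.99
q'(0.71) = -1.18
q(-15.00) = -471.68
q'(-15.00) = 61.35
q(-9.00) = -175.22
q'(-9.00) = 37.47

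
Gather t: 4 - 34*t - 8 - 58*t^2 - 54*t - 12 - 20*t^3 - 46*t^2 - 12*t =-20*t^3 - 104*t^2 - 100*t - 16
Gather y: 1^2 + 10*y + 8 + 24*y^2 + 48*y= 24*y^2 + 58*y + 9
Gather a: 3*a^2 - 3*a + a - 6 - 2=3*a^2 - 2*a - 8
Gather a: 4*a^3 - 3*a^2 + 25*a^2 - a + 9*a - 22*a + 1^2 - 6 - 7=4*a^3 + 22*a^2 - 14*a - 12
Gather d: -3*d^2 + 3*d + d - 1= -3*d^2 + 4*d - 1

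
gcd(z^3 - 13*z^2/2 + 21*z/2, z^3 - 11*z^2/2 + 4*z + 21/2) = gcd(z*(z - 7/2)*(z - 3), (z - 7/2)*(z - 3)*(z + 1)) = z^2 - 13*z/2 + 21/2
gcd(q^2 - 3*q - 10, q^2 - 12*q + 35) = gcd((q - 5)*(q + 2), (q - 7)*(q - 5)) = q - 5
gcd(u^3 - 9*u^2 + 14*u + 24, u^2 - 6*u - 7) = u + 1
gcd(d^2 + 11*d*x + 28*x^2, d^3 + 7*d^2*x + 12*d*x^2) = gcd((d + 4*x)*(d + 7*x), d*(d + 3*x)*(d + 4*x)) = d + 4*x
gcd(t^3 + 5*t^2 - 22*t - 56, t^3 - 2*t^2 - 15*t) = 1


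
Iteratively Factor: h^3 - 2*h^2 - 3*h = (h - 3)*(h^2 + h) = h*(h - 3)*(h + 1)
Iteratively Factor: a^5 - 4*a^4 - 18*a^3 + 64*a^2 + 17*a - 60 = (a - 1)*(a^4 - 3*a^3 - 21*a^2 + 43*a + 60) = (a - 1)*(a + 4)*(a^3 - 7*a^2 + 7*a + 15) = (a - 1)*(a + 1)*(a + 4)*(a^2 - 8*a + 15) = (a - 3)*(a - 1)*(a + 1)*(a + 4)*(a - 5)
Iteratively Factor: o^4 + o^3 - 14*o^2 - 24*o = (o - 4)*(o^3 + 5*o^2 + 6*o) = o*(o - 4)*(o^2 + 5*o + 6) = o*(o - 4)*(o + 2)*(o + 3)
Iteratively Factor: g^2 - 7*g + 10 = (g - 5)*(g - 2)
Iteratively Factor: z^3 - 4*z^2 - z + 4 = (z + 1)*(z^2 - 5*z + 4) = (z - 4)*(z + 1)*(z - 1)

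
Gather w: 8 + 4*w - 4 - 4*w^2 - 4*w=4 - 4*w^2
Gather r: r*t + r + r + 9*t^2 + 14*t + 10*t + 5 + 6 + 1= r*(t + 2) + 9*t^2 + 24*t + 12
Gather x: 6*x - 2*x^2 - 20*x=-2*x^2 - 14*x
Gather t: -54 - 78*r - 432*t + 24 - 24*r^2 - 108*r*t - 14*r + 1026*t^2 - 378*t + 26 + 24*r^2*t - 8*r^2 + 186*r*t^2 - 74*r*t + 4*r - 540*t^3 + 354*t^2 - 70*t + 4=-32*r^2 - 88*r - 540*t^3 + t^2*(186*r + 1380) + t*(24*r^2 - 182*r - 880)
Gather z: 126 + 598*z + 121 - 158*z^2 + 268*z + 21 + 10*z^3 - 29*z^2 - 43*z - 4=10*z^3 - 187*z^2 + 823*z + 264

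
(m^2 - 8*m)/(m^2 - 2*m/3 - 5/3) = 3*m*(8 - m)/(-3*m^2 + 2*m + 5)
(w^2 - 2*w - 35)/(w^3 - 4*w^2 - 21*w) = (w + 5)/(w*(w + 3))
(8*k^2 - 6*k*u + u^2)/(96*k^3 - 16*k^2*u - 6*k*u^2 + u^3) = (-2*k + u)/(-24*k^2 - 2*k*u + u^2)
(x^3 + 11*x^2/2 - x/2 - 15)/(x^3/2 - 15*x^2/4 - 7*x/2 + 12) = 2*(x + 5)/(x - 8)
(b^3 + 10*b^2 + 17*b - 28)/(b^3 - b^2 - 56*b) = (b^2 + 3*b - 4)/(b*(b - 8))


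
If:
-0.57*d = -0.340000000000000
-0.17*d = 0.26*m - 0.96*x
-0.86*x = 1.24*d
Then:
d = 0.60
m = -3.57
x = -0.86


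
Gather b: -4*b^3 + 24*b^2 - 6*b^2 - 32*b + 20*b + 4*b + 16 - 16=-4*b^3 + 18*b^2 - 8*b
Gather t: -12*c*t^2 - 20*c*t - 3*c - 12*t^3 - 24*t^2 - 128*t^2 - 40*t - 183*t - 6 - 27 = -3*c - 12*t^3 + t^2*(-12*c - 152) + t*(-20*c - 223) - 33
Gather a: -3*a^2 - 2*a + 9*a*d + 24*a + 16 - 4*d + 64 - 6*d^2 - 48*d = -3*a^2 + a*(9*d + 22) - 6*d^2 - 52*d + 80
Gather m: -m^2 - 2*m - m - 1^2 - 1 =-m^2 - 3*m - 2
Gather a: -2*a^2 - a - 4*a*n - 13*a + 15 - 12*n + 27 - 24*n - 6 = -2*a^2 + a*(-4*n - 14) - 36*n + 36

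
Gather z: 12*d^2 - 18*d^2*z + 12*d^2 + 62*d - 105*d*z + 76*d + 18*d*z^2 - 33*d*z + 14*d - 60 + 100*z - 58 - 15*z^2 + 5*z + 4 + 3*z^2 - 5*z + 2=24*d^2 + 152*d + z^2*(18*d - 12) + z*(-18*d^2 - 138*d + 100) - 112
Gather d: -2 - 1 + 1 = -2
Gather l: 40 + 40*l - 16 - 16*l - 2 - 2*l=22*l + 22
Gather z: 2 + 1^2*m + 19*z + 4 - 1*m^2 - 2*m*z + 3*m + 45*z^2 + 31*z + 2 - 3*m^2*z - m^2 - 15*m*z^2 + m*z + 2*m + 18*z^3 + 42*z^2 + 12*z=-2*m^2 + 6*m + 18*z^3 + z^2*(87 - 15*m) + z*(-3*m^2 - m + 62) + 8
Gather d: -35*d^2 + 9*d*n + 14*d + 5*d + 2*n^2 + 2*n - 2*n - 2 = -35*d^2 + d*(9*n + 19) + 2*n^2 - 2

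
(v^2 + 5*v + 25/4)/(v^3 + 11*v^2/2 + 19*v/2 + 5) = (v + 5/2)/(v^2 + 3*v + 2)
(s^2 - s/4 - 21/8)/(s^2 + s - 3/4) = (4*s - 7)/(2*(2*s - 1))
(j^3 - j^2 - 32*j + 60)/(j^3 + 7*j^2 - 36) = (j - 5)/(j + 3)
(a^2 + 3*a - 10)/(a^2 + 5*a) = (a - 2)/a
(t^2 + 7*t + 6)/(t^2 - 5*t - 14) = (t^2 + 7*t + 6)/(t^2 - 5*t - 14)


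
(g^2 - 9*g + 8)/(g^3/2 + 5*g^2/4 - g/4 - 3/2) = 4*(g - 8)/(2*g^2 + 7*g + 6)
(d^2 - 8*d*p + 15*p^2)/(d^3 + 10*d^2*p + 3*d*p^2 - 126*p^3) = (d - 5*p)/(d^2 + 13*d*p + 42*p^2)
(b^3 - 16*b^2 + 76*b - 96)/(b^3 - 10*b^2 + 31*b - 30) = (b^2 - 14*b + 48)/(b^2 - 8*b + 15)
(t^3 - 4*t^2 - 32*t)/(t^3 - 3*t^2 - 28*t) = (t - 8)/(t - 7)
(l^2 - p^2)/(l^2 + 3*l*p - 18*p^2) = (l^2 - p^2)/(l^2 + 3*l*p - 18*p^2)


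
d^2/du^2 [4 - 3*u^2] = -6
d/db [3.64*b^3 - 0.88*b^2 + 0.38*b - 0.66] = 10.92*b^2 - 1.76*b + 0.38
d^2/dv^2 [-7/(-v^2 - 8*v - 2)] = 14*(-v^2 - 8*v + 4*(v + 4)^2 - 2)/(v^2 + 8*v + 2)^3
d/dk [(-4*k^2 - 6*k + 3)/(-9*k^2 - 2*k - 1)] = 2*(-23*k^2 + 31*k + 6)/(81*k^4 + 36*k^3 + 22*k^2 + 4*k + 1)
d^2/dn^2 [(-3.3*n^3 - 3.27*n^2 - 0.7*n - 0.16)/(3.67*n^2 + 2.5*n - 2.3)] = (-1.13686837721616e-13*n^4 - 55.81256*n^3 - 64.6925640000001*n^2 - 149.0022*n - 47.34772)/(49.430863*n^6 + 101.01675*n^5 - 24.12291*n^4 - 110.99*n^3 + 15.1179*n^2 + 39.675*n - 12.167)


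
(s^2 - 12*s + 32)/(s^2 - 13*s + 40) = (s - 4)/(s - 5)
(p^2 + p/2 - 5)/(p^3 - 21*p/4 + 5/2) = 2/(2*p - 1)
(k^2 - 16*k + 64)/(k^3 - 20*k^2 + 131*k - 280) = (k - 8)/(k^2 - 12*k + 35)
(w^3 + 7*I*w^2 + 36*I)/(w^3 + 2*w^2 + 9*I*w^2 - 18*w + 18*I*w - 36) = (w - 2*I)/(w + 2)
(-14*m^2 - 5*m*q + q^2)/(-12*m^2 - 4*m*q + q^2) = (-7*m + q)/(-6*m + q)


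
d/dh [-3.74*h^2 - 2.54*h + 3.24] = -7.48*h - 2.54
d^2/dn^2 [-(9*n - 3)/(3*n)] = 2/n^3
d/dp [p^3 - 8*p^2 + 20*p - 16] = 3*p^2 - 16*p + 20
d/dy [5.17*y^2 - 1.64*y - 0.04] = 10.34*y - 1.64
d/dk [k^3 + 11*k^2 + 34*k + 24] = 3*k^2 + 22*k + 34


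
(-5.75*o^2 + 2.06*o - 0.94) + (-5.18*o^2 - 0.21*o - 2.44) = -10.93*o^2 + 1.85*o - 3.38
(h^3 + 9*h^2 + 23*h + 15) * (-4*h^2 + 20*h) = -4*h^5 - 16*h^4 + 88*h^3 + 400*h^2 + 300*h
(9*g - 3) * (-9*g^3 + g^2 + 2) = -81*g^4 + 36*g^3 - 3*g^2 + 18*g - 6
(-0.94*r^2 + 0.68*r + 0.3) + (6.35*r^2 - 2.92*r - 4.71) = 5.41*r^2 - 2.24*r - 4.41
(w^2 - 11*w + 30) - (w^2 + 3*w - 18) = 48 - 14*w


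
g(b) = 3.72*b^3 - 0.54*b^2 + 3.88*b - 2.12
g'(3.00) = 101.08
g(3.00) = 105.10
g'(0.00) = 3.88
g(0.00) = -2.12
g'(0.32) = 4.68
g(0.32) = -0.81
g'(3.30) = 121.85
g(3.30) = 138.49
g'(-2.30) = 65.40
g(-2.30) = -59.16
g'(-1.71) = 38.36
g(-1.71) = -28.93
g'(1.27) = 20.51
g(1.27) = 9.56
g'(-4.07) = 193.14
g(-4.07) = -277.66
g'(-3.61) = 153.22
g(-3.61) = -198.17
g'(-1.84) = 43.65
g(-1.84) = -34.26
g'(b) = 11.16*b^2 - 1.08*b + 3.88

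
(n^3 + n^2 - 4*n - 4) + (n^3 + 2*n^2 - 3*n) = 2*n^3 + 3*n^2 - 7*n - 4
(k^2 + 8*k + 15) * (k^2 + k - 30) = k^4 + 9*k^3 - 7*k^2 - 225*k - 450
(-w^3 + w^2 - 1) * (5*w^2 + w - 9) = -5*w^5 + 4*w^4 + 10*w^3 - 14*w^2 - w + 9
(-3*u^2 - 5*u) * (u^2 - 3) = -3*u^4 - 5*u^3 + 9*u^2 + 15*u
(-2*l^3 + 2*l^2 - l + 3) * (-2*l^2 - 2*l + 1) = 4*l^5 - 4*l^3 - 2*l^2 - 7*l + 3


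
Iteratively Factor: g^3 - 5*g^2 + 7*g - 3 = (g - 1)*(g^2 - 4*g + 3) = (g - 3)*(g - 1)*(g - 1)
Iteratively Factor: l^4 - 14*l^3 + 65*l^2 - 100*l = (l - 5)*(l^3 - 9*l^2 + 20*l) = (l - 5)*(l - 4)*(l^2 - 5*l) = (l - 5)^2*(l - 4)*(l)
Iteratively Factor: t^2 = (t)*(t)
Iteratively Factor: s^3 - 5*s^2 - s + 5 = (s - 1)*(s^2 - 4*s - 5) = (s - 5)*(s - 1)*(s + 1)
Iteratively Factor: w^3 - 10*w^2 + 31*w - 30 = (w - 2)*(w^2 - 8*w + 15) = (w - 3)*(w - 2)*(w - 5)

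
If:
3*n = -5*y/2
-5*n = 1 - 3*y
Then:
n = -5/43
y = 6/43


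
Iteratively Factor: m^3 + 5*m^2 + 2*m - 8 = (m - 1)*(m^2 + 6*m + 8) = (m - 1)*(m + 2)*(m + 4)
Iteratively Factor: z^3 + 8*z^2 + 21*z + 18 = (z + 2)*(z^2 + 6*z + 9) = (z + 2)*(z + 3)*(z + 3)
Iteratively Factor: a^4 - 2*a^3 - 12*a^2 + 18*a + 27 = (a - 3)*(a^3 + a^2 - 9*a - 9) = (a - 3)*(a + 1)*(a^2 - 9) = (a - 3)*(a + 1)*(a + 3)*(a - 3)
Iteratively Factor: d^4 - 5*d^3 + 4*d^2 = (d)*(d^3 - 5*d^2 + 4*d) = d*(d - 4)*(d^2 - d) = d^2*(d - 4)*(d - 1)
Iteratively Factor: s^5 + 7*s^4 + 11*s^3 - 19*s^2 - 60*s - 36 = (s - 2)*(s^4 + 9*s^3 + 29*s^2 + 39*s + 18) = (s - 2)*(s + 1)*(s^3 + 8*s^2 + 21*s + 18) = (s - 2)*(s + 1)*(s + 3)*(s^2 + 5*s + 6) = (s - 2)*(s + 1)*(s + 3)^2*(s + 2)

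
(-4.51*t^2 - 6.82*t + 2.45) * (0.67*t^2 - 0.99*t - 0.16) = -3.0217*t^4 - 0.104500000000001*t^3 + 9.1149*t^2 - 1.3343*t - 0.392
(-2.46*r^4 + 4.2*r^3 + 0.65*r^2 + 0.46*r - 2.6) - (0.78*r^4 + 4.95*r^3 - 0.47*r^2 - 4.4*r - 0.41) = -3.24*r^4 - 0.75*r^3 + 1.12*r^2 + 4.86*r - 2.19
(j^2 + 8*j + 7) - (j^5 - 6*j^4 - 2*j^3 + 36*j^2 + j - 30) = -j^5 + 6*j^4 + 2*j^3 - 35*j^2 + 7*j + 37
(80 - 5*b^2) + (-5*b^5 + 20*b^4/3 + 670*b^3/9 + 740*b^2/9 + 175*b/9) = -5*b^5 + 20*b^4/3 + 670*b^3/9 + 695*b^2/9 + 175*b/9 + 80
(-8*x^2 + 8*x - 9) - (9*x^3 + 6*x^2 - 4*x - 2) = -9*x^3 - 14*x^2 + 12*x - 7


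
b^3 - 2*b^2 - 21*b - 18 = (b - 6)*(b + 1)*(b + 3)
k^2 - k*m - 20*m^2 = (k - 5*m)*(k + 4*m)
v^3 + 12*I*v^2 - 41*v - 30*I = (v + I)*(v + 5*I)*(v + 6*I)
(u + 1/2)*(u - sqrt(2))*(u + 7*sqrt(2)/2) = u^3 + u^2/2 + 5*sqrt(2)*u^2/2 - 7*u + 5*sqrt(2)*u/4 - 7/2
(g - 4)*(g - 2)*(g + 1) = g^3 - 5*g^2 + 2*g + 8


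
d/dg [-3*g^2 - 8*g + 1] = -6*g - 8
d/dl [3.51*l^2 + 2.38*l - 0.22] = 7.02*l + 2.38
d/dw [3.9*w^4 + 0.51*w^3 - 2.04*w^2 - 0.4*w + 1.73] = 15.6*w^3 + 1.53*w^2 - 4.08*w - 0.4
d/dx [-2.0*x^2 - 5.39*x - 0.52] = -4.0*x - 5.39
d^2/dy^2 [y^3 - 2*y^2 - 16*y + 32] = 6*y - 4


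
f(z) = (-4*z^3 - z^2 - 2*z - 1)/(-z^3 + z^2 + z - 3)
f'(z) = (-12*z^2 - 2*z - 2)/(-z^3 + z^2 + z - 3) + (3*z^2 - 2*z - 1)*(-4*z^3 - z^2 - 2*z - 1)/(-z^3 + z^2 + z - 3)^2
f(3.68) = 6.21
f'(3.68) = -0.80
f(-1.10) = -3.41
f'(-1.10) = 19.75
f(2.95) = 6.95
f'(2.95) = -1.24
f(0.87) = 3.02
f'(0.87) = 7.01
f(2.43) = 7.67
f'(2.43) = -1.47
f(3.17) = 6.69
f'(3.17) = -1.10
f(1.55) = 7.72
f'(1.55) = 3.59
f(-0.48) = -0.05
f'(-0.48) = 1.22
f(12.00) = 4.50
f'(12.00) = -0.05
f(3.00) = 6.89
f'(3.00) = -1.21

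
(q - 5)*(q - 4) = q^2 - 9*q + 20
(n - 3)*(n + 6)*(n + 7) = n^3 + 10*n^2 + 3*n - 126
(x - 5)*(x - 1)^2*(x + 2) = x^4 - 5*x^3 - 3*x^2 + 17*x - 10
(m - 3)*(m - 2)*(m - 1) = m^3 - 6*m^2 + 11*m - 6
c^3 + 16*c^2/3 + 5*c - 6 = (c - 2/3)*(c + 3)^2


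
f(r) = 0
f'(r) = 0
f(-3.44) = 0.00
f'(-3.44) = 0.00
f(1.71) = 0.00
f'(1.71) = 0.00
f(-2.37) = 0.00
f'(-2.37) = 0.00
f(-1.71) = 0.00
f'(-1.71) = 0.00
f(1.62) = 0.00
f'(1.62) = 0.00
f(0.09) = 0.00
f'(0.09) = 0.00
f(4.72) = 0.00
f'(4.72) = 0.00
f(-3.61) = 0.00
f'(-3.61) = 0.00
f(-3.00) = 0.00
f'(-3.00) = 0.00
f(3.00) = 0.00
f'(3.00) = 0.00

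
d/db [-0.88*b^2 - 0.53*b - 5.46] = -1.76*b - 0.53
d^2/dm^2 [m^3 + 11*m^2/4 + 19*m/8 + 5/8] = 6*m + 11/2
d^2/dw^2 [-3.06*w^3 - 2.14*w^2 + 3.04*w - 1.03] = -18.36*w - 4.28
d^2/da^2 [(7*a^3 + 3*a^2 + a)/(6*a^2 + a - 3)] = 2*(151*a^3 + 99*a^2 + 243*a + 30)/(216*a^6 + 108*a^5 - 306*a^4 - 107*a^3 + 153*a^2 + 27*a - 27)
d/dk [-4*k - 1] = -4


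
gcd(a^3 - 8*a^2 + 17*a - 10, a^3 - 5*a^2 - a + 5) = a^2 - 6*a + 5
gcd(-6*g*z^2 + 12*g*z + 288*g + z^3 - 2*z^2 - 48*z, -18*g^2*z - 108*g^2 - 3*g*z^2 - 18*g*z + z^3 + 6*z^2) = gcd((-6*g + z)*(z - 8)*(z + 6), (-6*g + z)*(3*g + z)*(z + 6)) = -6*g*z - 36*g + z^2 + 6*z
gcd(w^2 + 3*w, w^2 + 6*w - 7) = 1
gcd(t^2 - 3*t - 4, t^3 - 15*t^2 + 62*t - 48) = 1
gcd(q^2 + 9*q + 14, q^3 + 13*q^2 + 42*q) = q + 7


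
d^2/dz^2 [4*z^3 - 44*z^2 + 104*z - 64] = 24*z - 88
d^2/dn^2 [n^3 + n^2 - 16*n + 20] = 6*n + 2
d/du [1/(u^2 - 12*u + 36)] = 2*(6 - u)/(u^2 - 12*u + 36)^2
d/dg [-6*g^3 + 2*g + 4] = 2 - 18*g^2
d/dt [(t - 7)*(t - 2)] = 2*t - 9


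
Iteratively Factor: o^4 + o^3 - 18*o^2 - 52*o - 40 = (o + 2)*(o^3 - o^2 - 16*o - 20) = (o - 5)*(o + 2)*(o^2 + 4*o + 4) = (o - 5)*(o + 2)^2*(o + 2)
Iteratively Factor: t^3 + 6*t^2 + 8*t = (t + 4)*(t^2 + 2*t) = t*(t + 4)*(t + 2)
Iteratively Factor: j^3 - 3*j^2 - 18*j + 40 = (j - 2)*(j^2 - j - 20) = (j - 2)*(j + 4)*(j - 5)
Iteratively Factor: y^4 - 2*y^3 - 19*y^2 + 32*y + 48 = (y - 3)*(y^3 + y^2 - 16*y - 16) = (y - 3)*(y + 1)*(y^2 - 16) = (y - 4)*(y - 3)*(y + 1)*(y + 4)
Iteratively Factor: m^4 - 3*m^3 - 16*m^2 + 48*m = (m - 3)*(m^3 - 16*m) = m*(m - 3)*(m^2 - 16) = m*(m - 4)*(m - 3)*(m + 4)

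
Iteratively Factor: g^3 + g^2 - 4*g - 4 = (g + 1)*(g^2 - 4) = (g + 1)*(g + 2)*(g - 2)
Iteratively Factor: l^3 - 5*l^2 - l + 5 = (l - 1)*(l^2 - 4*l - 5) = (l - 5)*(l - 1)*(l + 1)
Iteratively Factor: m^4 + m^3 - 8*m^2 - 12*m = (m + 2)*(m^3 - m^2 - 6*m) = m*(m + 2)*(m^2 - m - 6) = m*(m + 2)^2*(m - 3)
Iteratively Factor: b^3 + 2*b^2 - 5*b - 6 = (b + 1)*(b^2 + b - 6) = (b + 1)*(b + 3)*(b - 2)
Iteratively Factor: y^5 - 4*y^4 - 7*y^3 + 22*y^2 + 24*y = (y + 1)*(y^4 - 5*y^3 - 2*y^2 + 24*y) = (y - 3)*(y + 1)*(y^3 - 2*y^2 - 8*y) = (y - 3)*(y + 1)*(y + 2)*(y^2 - 4*y) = y*(y - 3)*(y + 1)*(y + 2)*(y - 4)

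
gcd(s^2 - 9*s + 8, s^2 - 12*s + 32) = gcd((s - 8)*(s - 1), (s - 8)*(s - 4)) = s - 8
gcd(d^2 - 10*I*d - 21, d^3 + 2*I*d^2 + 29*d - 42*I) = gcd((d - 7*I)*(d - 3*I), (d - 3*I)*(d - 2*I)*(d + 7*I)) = d - 3*I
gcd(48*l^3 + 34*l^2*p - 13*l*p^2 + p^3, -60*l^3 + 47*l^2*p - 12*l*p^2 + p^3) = 1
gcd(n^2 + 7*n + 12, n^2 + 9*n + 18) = n + 3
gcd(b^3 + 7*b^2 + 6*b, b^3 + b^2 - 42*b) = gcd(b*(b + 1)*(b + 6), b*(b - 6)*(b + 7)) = b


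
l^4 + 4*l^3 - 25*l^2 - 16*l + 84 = (l - 3)*(l - 2)*(l + 2)*(l + 7)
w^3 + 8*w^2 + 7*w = w*(w + 1)*(w + 7)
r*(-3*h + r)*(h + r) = -3*h^2*r - 2*h*r^2 + r^3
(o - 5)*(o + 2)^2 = o^3 - o^2 - 16*o - 20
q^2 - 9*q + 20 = (q - 5)*(q - 4)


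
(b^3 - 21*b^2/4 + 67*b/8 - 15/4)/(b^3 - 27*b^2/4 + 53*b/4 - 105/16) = 2*(b - 2)/(2*b - 7)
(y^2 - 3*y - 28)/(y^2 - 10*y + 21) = (y + 4)/(y - 3)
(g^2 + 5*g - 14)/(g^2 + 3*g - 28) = (g - 2)/(g - 4)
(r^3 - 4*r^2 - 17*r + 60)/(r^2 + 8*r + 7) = (r^3 - 4*r^2 - 17*r + 60)/(r^2 + 8*r + 7)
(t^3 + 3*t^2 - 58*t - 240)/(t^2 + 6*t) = t - 3 - 40/t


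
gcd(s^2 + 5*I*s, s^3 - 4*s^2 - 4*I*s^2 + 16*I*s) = s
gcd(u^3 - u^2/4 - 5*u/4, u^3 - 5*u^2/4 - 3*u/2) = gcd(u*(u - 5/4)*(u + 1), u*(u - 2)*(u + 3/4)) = u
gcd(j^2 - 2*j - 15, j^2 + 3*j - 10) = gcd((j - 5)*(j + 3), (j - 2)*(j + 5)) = 1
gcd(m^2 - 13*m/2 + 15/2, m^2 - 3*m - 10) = m - 5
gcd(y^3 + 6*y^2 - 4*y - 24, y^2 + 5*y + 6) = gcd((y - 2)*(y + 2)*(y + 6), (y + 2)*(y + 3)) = y + 2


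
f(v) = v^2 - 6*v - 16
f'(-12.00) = -30.00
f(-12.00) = 200.00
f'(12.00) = 18.00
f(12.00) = 56.00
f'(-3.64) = -13.28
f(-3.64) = 19.09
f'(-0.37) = -6.74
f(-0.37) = -13.64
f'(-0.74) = -7.48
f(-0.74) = -11.01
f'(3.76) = 1.52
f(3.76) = -24.42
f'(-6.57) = -19.14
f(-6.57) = 66.58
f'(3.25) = 0.50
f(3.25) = -24.94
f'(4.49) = 2.98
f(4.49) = -22.78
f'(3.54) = 1.08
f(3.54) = -24.71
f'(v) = 2*v - 6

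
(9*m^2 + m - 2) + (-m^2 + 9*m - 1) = 8*m^2 + 10*m - 3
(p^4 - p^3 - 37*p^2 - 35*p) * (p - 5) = p^5 - 6*p^4 - 32*p^3 + 150*p^2 + 175*p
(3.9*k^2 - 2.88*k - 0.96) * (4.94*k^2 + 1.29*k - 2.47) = 19.266*k^4 - 9.1962*k^3 - 18.0906*k^2 + 5.8752*k + 2.3712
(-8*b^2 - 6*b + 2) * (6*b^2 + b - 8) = -48*b^4 - 44*b^3 + 70*b^2 + 50*b - 16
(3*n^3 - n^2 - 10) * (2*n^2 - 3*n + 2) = 6*n^5 - 11*n^4 + 9*n^3 - 22*n^2 + 30*n - 20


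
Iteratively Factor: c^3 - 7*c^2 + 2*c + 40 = (c - 4)*(c^2 - 3*c - 10) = (c - 4)*(c + 2)*(c - 5)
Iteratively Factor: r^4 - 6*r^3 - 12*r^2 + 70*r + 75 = (r - 5)*(r^3 - r^2 - 17*r - 15) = (r - 5)*(r + 3)*(r^2 - 4*r - 5) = (r - 5)*(r + 1)*(r + 3)*(r - 5)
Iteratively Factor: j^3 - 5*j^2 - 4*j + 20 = (j + 2)*(j^2 - 7*j + 10) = (j - 5)*(j + 2)*(j - 2)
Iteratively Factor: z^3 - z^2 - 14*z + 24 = (z - 2)*(z^2 + z - 12) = (z - 2)*(z + 4)*(z - 3)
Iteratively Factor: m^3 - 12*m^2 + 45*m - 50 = (m - 2)*(m^2 - 10*m + 25) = (m - 5)*(m - 2)*(m - 5)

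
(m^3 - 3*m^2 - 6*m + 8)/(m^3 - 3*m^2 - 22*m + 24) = (m^2 - 2*m - 8)/(m^2 - 2*m - 24)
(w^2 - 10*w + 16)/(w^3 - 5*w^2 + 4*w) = (w^2 - 10*w + 16)/(w*(w^2 - 5*w + 4))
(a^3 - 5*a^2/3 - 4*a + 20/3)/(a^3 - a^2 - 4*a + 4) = (a - 5/3)/(a - 1)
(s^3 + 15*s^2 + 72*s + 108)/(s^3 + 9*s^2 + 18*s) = (s + 6)/s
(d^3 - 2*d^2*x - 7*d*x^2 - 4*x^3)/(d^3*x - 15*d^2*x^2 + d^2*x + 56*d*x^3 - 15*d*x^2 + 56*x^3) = (d^3 - 2*d^2*x - 7*d*x^2 - 4*x^3)/(x*(d^3 - 15*d^2*x + d^2 + 56*d*x^2 - 15*d*x + 56*x^2))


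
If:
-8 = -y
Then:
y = 8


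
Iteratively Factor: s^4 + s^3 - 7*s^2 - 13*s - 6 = (s - 3)*(s^3 + 4*s^2 + 5*s + 2) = (s - 3)*(s + 1)*(s^2 + 3*s + 2) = (s - 3)*(s + 1)*(s + 2)*(s + 1)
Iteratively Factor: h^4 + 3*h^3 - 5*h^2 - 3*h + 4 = (h + 1)*(h^3 + 2*h^2 - 7*h + 4) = (h - 1)*(h + 1)*(h^2 + 3*h - 4) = (h - 1)*(h + 1)*(h + 4)*(h - 1)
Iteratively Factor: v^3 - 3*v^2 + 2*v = (v - 2)*(v^2 - v) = v*(v - 2)*(v - 1)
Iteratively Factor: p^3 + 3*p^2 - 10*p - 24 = (p - 3)*(p^2 + 6*p + 8) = (p - 3)*(p + 2)*(p + 4)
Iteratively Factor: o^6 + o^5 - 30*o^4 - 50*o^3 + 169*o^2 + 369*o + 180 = (o + 4)*(o^5 - 3*o^4 - 18*o^3 + 22*o^2 + 81*o + 45) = (o + 1)*(o + 4)*(o^4 - 4*o^3 - 14*o^2 + 36*o + 45) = (o + 1)^2*(o + 4)*(o^3 - 5*o^2 - 9*o + 45) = (o + 1)^2*(o + 3)*(o + 4)*(o^2 - 8*o + 15) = (o - 5)*(o + 1)^2*(o + 3)*(o + 4)*(o - 3)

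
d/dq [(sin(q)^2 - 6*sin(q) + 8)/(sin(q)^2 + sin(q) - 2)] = (7*sin(q)^2 - 20*sin(q) + 4)*cos(q)/((sin(q) - 1)^2*(sin(q) + 2)^2)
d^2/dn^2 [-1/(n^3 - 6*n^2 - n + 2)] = 2*(3*(n - 2)*(n^3 - 6*n^2 - n + 2) - (-3*n^2 + 12*n + 1)^2)/(n^3 - 6*n^2 - n + 2)^3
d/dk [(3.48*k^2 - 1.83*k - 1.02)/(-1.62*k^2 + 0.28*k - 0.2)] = (-1.9902*k^2 - 4.6968*k + 0.6516)/(2.6244*k^4 - 0.9072*k^3 + 0.7264*k^2 - 0.112*k + 0.04)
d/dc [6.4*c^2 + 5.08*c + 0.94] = 12.8*c + 5.08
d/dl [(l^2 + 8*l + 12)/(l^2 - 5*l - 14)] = -13/(l^2 - 14*l + 49)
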